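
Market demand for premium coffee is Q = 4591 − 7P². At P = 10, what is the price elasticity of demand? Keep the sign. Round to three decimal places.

At P = 10, Q = 3891.
dQ/dP = −14P = -140.
ε = (dQ/dP)(P/Q) = (-140)(10/3891).

-0.360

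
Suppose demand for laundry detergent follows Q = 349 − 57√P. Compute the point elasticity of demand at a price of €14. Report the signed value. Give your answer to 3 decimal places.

At P = 14, Q = 135.726.
dQ/dP = −57/(2√P) = -7.617.
ε = (dQ/dP)(P/Q) = (-7.617)(14/135.726).
|ε| < 1, so demand is inelastic at this price.

-0.786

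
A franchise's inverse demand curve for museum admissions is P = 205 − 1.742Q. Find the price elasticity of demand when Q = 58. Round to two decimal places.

-1.03

At Q = 58, P = 205 − 1.742(58) = 103.96.
dP/dQ = −1.742, so dQ/dP = 1/(−1.742) = -0.574.
ε = (dQ/dP)(P/Q) = (-0.574)(103.96/58).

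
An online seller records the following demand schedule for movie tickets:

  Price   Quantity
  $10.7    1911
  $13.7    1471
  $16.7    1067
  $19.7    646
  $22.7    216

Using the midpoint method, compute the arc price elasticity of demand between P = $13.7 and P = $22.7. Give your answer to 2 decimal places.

At P = 13.7, Q = 1471; at P = 22.7, Q = 216.
ΔQ = -1255, ΔP = 9.0. Midpoints: P̄ = 18.20, Q̄ = 843.5.
ε = (ΔQ/ΔP)(P̄/Q̄) = (-1255/9.0)(18.20/843.5).

-3.01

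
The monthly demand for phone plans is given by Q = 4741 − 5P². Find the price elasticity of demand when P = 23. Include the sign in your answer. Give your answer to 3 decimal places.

-2.524

At P = 23, Q = 2096.
dQ/dP = −10P = -230.
ε = (dQ/dP)(P/Q) = (-230)(23/2096).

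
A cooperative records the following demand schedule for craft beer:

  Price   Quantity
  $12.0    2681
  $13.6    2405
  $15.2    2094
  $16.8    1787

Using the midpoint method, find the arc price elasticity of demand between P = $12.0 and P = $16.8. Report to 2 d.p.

-1.20

At P = 12.0, Q = 2681; at P = 16.8, Q = 1787.
ΔQ = -894, ΔP = 4.8. Midpoints: P̄ = 14.40, Q̄ = 2234.0.
ε = (ΔQ/ΔP)(P̄/Q̄) = (-894/4.8)(14.40/2234.0).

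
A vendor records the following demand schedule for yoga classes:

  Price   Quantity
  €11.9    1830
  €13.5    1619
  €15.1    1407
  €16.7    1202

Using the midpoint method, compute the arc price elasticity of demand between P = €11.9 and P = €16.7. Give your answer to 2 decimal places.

-1.23

At P = 11.9, Q = 1830; at P = 16.7, Q = 1202.
ΔQ = -628, ΔP = 4.8. Midpoints: P̄ = 14.30, Q̄ = 1516.0.
ε = (ΔQ/ΔP)(P̄/Q̄) = (-628/4.8)(14.30/1516.0).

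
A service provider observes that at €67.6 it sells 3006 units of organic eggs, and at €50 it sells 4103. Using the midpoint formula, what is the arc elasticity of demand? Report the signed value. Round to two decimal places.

-1.03

ΔQ = 4103 − 3006 = 1097; ΔP = 50 − 67.6 = -17.6.
Midpoints: P̄ = 58.80, Q̄ = 3554.5.
ε = (ΔQ/ΔP)(P̄/Q̄) = (1097/-17.6)(58.80/3554.5).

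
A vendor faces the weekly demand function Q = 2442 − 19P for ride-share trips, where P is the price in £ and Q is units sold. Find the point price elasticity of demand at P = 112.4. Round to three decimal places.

At P = 112.4, Q = 306.400.
dQ/dP = −19.
ε = (dQ/dP)(P/Q) = (-19)(112.4/306.400).
|ε| > 1, so demand is elastic at this price.

-6.970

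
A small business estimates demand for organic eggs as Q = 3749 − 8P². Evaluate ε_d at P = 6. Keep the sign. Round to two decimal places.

-0.17

At P = 6, Q = 3461.
dQ/dP = −16P = -96.
ε = (dQ/dP)(P/Q) = (-96)(6/3461).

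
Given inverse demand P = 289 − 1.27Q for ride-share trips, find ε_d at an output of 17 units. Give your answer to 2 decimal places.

At Q = 17, P = 289 − 1.27(17) = 267.41.
dP/dQ = −1.27, so dQ/dP = 1/(−1.27) = -0.787.
ε = (dQ/dP)(P/Q) = (-0.787)(267.41/17).

-12.39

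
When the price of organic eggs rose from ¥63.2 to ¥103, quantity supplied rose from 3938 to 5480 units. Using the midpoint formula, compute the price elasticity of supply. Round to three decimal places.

0.684

ΔQ = 5480 − 3938 = 1542; ΔP = 103 − 63.2 = 39.8.
Midpoints: P̄ = 83.10, Q̄ = 4709.0.
ε_s = (ΔQ/ΔP)(P̄/Q̄) = (1542/39.8)(83.10/4709.0).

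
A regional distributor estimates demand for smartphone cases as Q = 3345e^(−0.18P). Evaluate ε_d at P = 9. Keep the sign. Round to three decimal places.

-1.620

At P = 9, Q = 661.971.
dQ/dP = −0.18·3345e^(−0.18P) = −0.18Q = -119.155.
ε = (dQ/dP)(P/Q) = (-119.155)(9/661.971).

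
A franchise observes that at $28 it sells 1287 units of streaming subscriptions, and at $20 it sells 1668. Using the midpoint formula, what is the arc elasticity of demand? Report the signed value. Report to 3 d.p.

-0.774

ΔQ = 1668 − 1287 = 381; ΔP = 20 − 28 = -8.
Midpoints: P̄ = 24.00, Q̄ = 1477.5.
ε = (ΔQ/ΔP)(P̄/Q̄) = (381/-8)(24.00/1477.5).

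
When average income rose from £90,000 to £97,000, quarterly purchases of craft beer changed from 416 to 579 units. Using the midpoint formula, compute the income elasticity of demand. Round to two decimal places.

4.38

ΔQ = 163, ΔI = 7000. Midpoints: Ī = 93,500, Q̄ = 497.5.
ε_I = (ΔQ/ΔI)(Ī/Q̄) = (163/7000)(93500/497.5).
ε_I > 0, so the good is normal.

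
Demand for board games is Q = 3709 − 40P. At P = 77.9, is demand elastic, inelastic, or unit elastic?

Q = 593, dQ/dP = -40.
ε = (dQ/dP)(P/Q) ≈ -5.255.
|ε| = 5.25 > 1.

elastic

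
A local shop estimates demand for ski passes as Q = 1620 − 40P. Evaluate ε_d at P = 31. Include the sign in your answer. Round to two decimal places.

-3.26

At P = 31, Q = 380.
dQ/dP = −40.
ε = (dQ/dP)(P/Q) = (-40)(31/380).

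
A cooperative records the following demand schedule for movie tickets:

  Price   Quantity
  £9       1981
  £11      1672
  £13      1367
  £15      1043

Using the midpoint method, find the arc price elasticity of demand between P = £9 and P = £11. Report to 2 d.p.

-0.85

At P = 9, Q = 1981; at P = 11, Q = 1672.
ΔQ = -309, ΔP = 2. Midpoints: P̄ = 10.00, Q̄ = 1826.5.
ε = (ΔQ/ΔP)(P̄/Q̄) = (-309/2)(10.00/1826.5).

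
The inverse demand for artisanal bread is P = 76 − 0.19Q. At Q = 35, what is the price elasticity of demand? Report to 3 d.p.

-10.429

At Q = 35, P = 76 − 0.19(35) = 69.35.
dP/dQ = −0.19, so dQ/dP = 1/(−0.19) = -5.263.
ε = (dQ/dP)(P/Q) = (-5.263)(69.35/35).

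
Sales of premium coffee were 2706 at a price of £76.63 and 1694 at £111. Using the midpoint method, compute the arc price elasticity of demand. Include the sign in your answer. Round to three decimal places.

-1.256

ΔQ = 1694 − 2706 = -1012; ΔP = 111 − 76.63 = 34.37.
Midpoints: P̄ = 93.81, Q̄ = 2200.0.
ε = (ΔQ/ΔP)(P̄/Q̄) = (-1012/34.37)(93.81/2200.0).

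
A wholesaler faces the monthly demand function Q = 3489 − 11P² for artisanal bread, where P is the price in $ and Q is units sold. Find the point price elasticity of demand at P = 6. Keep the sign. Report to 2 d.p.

-0.26

At P = 6, Q = 3093.
dQ/dP = −22P = -132.
ε = (dQ/dP)(P/Q) = (-132)(6/3093).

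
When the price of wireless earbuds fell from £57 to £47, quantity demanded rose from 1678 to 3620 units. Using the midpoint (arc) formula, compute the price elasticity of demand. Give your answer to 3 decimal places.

-3.812

ΔQ = 3620 − 1678 = 1942; ΔP = 47 − 57 = -10.
Midpoints: P̄ = 52.00, Q̄ = 2649.0.
ε = (ΔQ/ΔP)(P̄/Q̄) = (1942/-10)(52.00/2649.0).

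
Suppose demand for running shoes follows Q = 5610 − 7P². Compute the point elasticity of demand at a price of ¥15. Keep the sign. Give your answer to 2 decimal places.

At P = 15, Q = 4035.
dQ/dP = −14P = -210.
ε = (dQ/dP)(P/Q) = (-210)(15/4035).
|ε| < 1, so demand is inelastic at this price.

-0.78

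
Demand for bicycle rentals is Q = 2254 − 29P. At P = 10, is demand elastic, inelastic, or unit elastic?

inelastic

Q = 1964, dQ/dP = -29.
ε = (dQ/dP)(P/Q) ≈ -0.148.
|ε| = 0.15 < 1.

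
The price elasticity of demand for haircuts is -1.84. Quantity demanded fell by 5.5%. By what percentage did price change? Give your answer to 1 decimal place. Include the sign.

%ΔP ≈ %ΔQ / ε = (-5.5%)/(-1.84) = 2.99%.

3.0%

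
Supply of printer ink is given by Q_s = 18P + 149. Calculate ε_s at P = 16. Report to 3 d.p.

0.659

At P = 16, Q_s = 437.
dQ_s/dP = 18.
ε_s = (dQ_s/dP)(P/Q_s) = (18)(16/437).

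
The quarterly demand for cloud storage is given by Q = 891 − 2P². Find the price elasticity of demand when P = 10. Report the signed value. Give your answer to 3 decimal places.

-0.579

At P = 10, Q = 691.
dQ/dP = −4P = -40.
ε = (dQ/dP)(P/Q) = (-40)(10/691).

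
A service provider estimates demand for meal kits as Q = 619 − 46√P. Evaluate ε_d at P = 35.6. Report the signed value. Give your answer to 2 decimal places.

At P = 35.6, Q = 344.538.
dQ/dP = −46/(2√P) = -3.855.
ε = (dQ/dP)(P/Q) = (-3.855)(35.6/344.538).
|ε| < 1, so demand is inelastic at this price.

-0.40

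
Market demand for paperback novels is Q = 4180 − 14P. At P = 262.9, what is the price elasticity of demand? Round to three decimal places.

At P = 262.9, Q = 499.400.
dQ/dP = −14.
ε = (dQ/dP)(P/Q) = (-14)(262.9/499.400).
|ε| > 1, so demand is elastic at this price.

-7.370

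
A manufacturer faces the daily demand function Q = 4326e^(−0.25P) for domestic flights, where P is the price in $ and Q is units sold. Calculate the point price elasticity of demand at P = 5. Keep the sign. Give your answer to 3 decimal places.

At P = 5, Q = 1239.420.
dQ/dP = −0.25·4326e^(−0.25P) = −0.25Q = -309.855.
ε = (dQ/dP)(P/Q) = (-309.855)(5/1239.420).
|ε| > 1, so demand is elastic at this price.

-1.250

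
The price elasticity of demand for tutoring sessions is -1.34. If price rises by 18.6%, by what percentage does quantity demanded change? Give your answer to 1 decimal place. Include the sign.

%ΔQ ≈ ε × %ΔP = (-1.34)(18.6%) = -24.92%.

-24.9%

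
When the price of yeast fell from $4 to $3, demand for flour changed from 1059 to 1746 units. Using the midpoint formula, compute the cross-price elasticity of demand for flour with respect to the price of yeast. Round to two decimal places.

-1.71

ΔQ_x = 1746 − 1059 = 687; ΔP_y = 3 − 4 = -1.
Midpoints: P̄_y = 3.50, Q̄_x = 1402.5.
ε_xy = (ΔQ_x/ΔP_y)(P̄_y/Q̄_x) = (687/-1)(3.50/1402.5).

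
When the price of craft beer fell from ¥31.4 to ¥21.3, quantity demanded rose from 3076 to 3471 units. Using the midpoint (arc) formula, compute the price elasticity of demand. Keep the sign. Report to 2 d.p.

-0.31

ΔQ = 3471 − 3076 = 395; ΔP = 21.3 − 31.4 = -10.1.
Midpoints: P̄ = 26.35, Q̄ = 3273.5.
ε = (ΔQ/ΔP)(P̄/Q̄) = (395/-10.1)(26.35/3273.5).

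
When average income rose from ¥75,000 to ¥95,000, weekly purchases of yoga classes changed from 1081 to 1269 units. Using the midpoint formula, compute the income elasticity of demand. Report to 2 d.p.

ΔQ = 188, ΔI = 20000. Midpoints: Ī = 85,000, Q̄ = 1175.0.
ε_I = (ΔQ/ΔI)(Ī/Q̄) = (188/20000)(85000/1175.0).

0.68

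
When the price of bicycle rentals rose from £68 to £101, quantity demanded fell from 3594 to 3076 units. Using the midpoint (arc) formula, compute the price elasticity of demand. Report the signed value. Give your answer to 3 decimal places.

ΔQ = 3076 − 3594 = -518; ΔP = 101 − 68 = 33.
Midpoints: P̄ = 84.50, Q̄ = 3335.0.
ε = (ΔQ/ΔP)(P̄/Q̄) = (-518/33)(84.50/3335.0).

-0.398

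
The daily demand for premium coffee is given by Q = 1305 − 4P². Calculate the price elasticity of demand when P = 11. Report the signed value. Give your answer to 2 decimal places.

At P = 11, Q = 821.
dQ/dP = −8P = -88.
ε = (dQ/dP)(P/Q) = (-88)(11/821).

-1.18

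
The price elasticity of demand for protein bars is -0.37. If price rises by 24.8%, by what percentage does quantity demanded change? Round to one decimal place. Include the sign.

%ΔQ ≈ ε × %ΔP = (-0.37)(24.8%) = -9.18%.

-9.2%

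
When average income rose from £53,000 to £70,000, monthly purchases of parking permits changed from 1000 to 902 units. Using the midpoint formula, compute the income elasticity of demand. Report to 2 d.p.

ΔQ = -98, ΔI = 17000. Midpoints: Ī = 61,500, Q̄ = 951.0.
ε_I = (ΔQ/ΔI)(Ī/Q̄) = (-98/17000)(61500/951.0).

-0.37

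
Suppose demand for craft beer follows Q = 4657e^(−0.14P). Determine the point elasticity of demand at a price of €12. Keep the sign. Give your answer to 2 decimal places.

-1.68

At P = 12, Q = 867.944.
dQ/dP = −0.14·4657e^(−0.14P) = −0.14Q = -121.512.
ε = (dQ/dP)(P/Q) = (-121.512)(12/867.944).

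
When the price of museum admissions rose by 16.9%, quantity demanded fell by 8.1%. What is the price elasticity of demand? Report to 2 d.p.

-0.48

ε = %ΔQ / %ΔP = (-8.1)/(16.9) = -0.479.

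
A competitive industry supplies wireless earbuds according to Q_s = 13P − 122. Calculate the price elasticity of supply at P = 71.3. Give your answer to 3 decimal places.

At P = 71.3, Q_s = 804.90.
dQ_s/dP = 13.
ε_s = (dQ_s/dP)(P/Q_s) = (13)(71.3/804.90).

1.152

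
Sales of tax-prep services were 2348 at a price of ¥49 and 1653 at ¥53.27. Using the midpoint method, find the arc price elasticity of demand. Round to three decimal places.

ΔQ = 1653 − 2348 = -695; ΔP = 53.27 − 49 = 4.27.
Midpoints: P̄ = 51.14, Q̄ = 2000.5.
ε = (ΔQ/ΔP)(P̄/Q̄) = (-695/4.27)(51.14/2000.5).

-4.160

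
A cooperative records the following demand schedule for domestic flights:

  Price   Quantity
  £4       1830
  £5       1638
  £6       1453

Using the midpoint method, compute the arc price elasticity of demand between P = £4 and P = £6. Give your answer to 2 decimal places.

At P = 4, Q = 1830; at P = 6, Q = 1453.
ΔQ = -377, ΔP = 2. Midpoints: P̄ = 5.00, Q̄ = 1641.5.
ε = (ΔQ/ΔP)(P̄/Q̄) = (-377/2)(5.00/1641.5).

-0.57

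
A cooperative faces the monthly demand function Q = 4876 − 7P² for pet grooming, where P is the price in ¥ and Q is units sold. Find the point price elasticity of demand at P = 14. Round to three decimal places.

-0.783

At P = 14, Q = 3504.
dQ/dP = −14P = -196.
ε = (dQ/dP)(P/Q) = (-196)(14/3504).
|ε| < 1, so demand is inelastic at this price.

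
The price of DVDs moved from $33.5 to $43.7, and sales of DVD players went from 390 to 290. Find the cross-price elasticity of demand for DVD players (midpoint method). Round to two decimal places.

-1.11

ΔQ_x = 290 − 390 = -100; ΔP_y = 43.7 − 33.5 = 10.2.
Midpoints: P̄_y = 38.60, Q̄_x = 340.0.
ε_xy = (ΔQ_x/ΔP_y)(P̄_y/Q̄_x) = (-100/10.2)(38.60/340.0).
ε_xy < 0, so the goods are complements.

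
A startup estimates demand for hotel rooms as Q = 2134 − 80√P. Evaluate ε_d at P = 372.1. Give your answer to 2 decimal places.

-1.31

At P = 372.1, Q = 590.809.
dQ/dP = −80/(2√P) = -2.074.
ε = (dQ/dP)(P/Q) = (-2.074)(372.1/590.809).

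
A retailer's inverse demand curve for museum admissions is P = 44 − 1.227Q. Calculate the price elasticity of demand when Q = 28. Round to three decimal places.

-0.281

At Q = 28, P = 44 − 1.227(28) = 9.64.
dP/dQ = −1.227, so dQ/dP = 1/(−1.227) = -0.815.
ε = (dQ/dP)(P/Q) = (-0.815)(9.64/28).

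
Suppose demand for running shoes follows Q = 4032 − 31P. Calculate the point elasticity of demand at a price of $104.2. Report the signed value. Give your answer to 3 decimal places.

-4.029

At P = 104.2, Q = 801.800.
dQ/dP = −31.
ε = (dQ/dP)(P/Q) = (-31)(104.2/801.800).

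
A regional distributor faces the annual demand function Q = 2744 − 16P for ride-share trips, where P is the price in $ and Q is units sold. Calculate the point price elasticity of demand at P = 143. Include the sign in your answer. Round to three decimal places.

-5.018

At P = 143, Q = 456.
dQ/dP = −16.
ε = (dQ/dP)(P/Q) = (-16)(143/456).
|ε| > 1, so demand is elastic at this price.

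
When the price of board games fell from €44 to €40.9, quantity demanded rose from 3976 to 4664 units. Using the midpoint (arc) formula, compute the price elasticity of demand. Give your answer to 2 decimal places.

-2.18

ΔQ = 4664 − 3976 = 688; ΔP = 40.9 − 44 = -3.1.
Midpoints: P̄ = 42.45, Q̄ = 4320.0.
ε = (ΔQ/ΔP)(P̄/Q̄) = (688/-3.1)(42.45/4320.0).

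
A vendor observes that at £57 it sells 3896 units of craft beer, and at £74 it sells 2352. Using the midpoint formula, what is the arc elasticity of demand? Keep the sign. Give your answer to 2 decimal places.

ΔQ = 2352 − 3896 = -1544; ΔP = 74 − 57 = 17.
Midpoints: P̄ = 65.50, Q̄ = 3124.0.
ε = (ΔQ/ΔP)(P̄/Q̄) = (-1544/17)(65.50/3124.0).

-1.90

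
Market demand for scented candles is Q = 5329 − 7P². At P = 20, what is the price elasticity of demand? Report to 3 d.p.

At P = 20, Q = 2529.
dQ/dP = −14P = -280.
ε = (dQ/dP)(P/Q) = (-280)(20/2529).
|ε| > 1, so demand is elastic at this price.

-2.214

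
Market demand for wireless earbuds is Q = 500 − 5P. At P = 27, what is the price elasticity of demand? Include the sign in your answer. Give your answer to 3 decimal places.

-0.370

At P = 27, Q = 365.
dQ/dP = −5.
ε = (dQ/dP)(P/Q) = (-5)(27/365).
|ε| < 1, so demand is inelastic at this price.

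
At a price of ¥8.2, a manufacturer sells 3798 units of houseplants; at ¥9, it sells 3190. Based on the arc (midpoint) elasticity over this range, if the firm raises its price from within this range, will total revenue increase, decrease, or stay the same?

Arc ε = (-608/0.8)(8.60/3494.0) ≈ -1.871.
|ε| = 1.87 > 1, so demand is elastic. A price rise therefore reduces total revenue.

decrease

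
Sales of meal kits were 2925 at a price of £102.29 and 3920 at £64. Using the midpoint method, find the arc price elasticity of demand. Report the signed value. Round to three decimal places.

ΔQ = 3920 − 2925 = 995; ΔP = 64 − 102.29 = -38.29.
Midpoints: P̄ = 83.15, Q̄ = 3422.5.
ε = (ΔQ/ΔP)(P̄/Q̄) = (995/-38.29)(83.15/3422.5).

-0.631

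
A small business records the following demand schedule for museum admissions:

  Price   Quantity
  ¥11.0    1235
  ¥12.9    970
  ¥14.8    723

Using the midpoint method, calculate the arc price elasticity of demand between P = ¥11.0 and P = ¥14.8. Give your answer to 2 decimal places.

-1.78

At P = 11.0, Q = 1235; at P = 14.8, Q = 723.
ΔQ = -512, ΔP = 3.8. Midpoints: P̄ = 12.90, Q̄ = 979.0.
ε = (ΔQ/ΔP)(P̄/Q̄) = (-512/3.8)(12.90/979.0).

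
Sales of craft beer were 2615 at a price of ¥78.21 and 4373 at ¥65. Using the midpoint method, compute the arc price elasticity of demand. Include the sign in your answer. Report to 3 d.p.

ΔQ = 4373 − 2615 = 1758; ΔP = 65 − 78.21 = -13.21.
Midpoints: P̄ = 71.60, Q̄ = 3494.0.
ε = (ΔQ/ΔP)(P̄/Q̄) = (1758/-13.21)(71.60/3494.0).

-2.727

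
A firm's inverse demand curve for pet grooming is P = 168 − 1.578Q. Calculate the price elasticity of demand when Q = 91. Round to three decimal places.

-0.170

At Q = 91, P = 168 − 1.578(91) = 24.40.
dP/dQ = −1.578, so dQ/dP = 1/(−1.578) = -0.634.
ε = (dQ/dP)(P/Q) = (-0.634)(24.40/91).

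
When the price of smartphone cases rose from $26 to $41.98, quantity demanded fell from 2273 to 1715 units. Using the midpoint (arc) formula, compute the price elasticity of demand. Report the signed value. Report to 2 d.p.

-0.60

ΔQ = 1715 − 2273 = -558; ΔP = 41.98 − 26 = 15.98.
Midpoints: P̄ = 33.99, Q̄ = 1994.0.
ε = (ΔQ/ΔP)(P̄/Q̄) = (-558/15.98)(33.99/1994.0).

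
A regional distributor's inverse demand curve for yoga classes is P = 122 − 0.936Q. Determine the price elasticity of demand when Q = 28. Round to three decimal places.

At Q = 28, P = 122 − 0.936(28) = 95.79.
dP/dQ = −0.936, so dQ/dP = 1/(−0.936) = -1.068.
ε = (dQ/dP)(P/Q) = (-1.068)(95.79/28).

-3.655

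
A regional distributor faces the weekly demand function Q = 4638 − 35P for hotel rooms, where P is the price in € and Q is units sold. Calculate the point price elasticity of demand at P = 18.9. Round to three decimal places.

-0.166

At P = 18.9, Q = 3976.500.
dQ/dP = −35.
ε = (dQ/dP)(P/Q) = (-35)(18.9/3976.500).
|ε| < 1, so demand is inelastic at this price.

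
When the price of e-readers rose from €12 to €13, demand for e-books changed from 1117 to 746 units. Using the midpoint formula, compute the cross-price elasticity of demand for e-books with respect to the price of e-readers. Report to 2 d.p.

-4.98

ΔQ_x = 746 − 1117 = -371; ΔP_y = 13 − 12 = 1.
Midpoints: P̄_y = 12.50, Q̄_x = 931.5.
ε_xy = (ΔQ_x/ΔP_y)(P̄_y/Q̄_x) = (-371/1)(12.50/931.5).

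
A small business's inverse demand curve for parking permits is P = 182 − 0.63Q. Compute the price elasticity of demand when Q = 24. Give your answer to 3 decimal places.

-11.037

At Q = 24, P = 182 − 0.63(24) = 166.88.
dP/dQ = −0.63, so dQ/dP = 1/(−0.63) = -1.587.
ε = (dQ/dP)(P/Q) = (-1.587)(166.88/24).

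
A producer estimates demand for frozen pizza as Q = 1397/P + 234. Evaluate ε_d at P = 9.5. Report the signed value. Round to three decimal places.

-0.386

At P = 9.5, Q = 381.053.
dQ/dP = −1397/P² = -15.479.
ε = (dQ/dP)(P/Q) = (-15.479)(9.5/381.053).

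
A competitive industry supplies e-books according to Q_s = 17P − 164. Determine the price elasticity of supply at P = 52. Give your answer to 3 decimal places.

1.228

At P = 52, Q_s = 720.
dQ_s/dP = 17.
ε_s = (dQ_s/dP)(P/Q_s) = (17)(52/720).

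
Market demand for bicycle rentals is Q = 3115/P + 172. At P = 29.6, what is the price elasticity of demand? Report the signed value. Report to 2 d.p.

At P = 29.6, Q = 277.236.
dQ/dP = −3115/P² = -3.555.
ε = (dQ/dP)(P/Q) = (-3.555)(29.6/277.236).

-0.38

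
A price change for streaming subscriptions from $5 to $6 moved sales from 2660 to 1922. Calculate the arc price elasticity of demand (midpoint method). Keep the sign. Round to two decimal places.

ΔQ = 1922 − 2660 = -738; ΔP = 6 − 5 = 1.
Midpoints: P̄ = 5.50, Q̄ = 2291.0.
ε = (ΔQ/ΔP)(P̄/Q̄) = (-738/1)(5.50/2291.0).

-1.77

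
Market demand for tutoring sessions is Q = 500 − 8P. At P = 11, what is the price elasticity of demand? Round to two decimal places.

At P = 11, Q = 412.
dQ/dP = −8.
ε = (dQ/dP)(P/Q) = (-8)(11/412).
|ε| < 1, so demand is inelastic at this price.

-0.21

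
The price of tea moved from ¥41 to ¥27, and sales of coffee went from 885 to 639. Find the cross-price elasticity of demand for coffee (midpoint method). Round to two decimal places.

ΔQ_x = 639 − 885 = -246; ΔP_y = 27 − 41 = -14.
Midpoints: P̄_y = 34.00, Q̄_x = 762.0.
ε_xy = (ΔQ_x/ΔP_y)(P̄_y/Q̄_x) = (-246/-14)(34.00/762.0).
ε_xy > 0, so the goods are substitutes.

0.78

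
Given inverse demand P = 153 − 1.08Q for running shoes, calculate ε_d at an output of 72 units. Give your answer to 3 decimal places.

-0.968

At Q = 72, P = 153 − 1.08(72) = 75.24.
dP/dQ = −1.08, so dQ/dP = 1/(−1.08) = -0.926.
ε = (dQ/dP)(P/Q) = (-0.926)(75.24/72).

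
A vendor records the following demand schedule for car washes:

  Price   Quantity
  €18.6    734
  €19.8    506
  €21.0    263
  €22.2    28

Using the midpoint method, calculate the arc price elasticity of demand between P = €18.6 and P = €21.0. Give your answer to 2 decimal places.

At P = 18.6, Q = 734; at P = 21.0, Q = 263.
ΔQ = -471, ΔP = 2.4. Midpoints: P̄ = 19.80, Q̄ = 498.5.
ε = (ΔQ/ΔP)(P̄/Q̄) = (-471/2.4)(19.80/498.5).

-7.79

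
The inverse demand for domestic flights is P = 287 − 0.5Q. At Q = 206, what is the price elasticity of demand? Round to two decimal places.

-1.79

At Q = 206, P = 287 − 0.5(206) = 184.00.
dP/dQ = −0.5, so dQ/dP = 1/(−0.5) = -2.000.
ε = (dQ/dP)(P/Q) = (-2.000)(184.00/206).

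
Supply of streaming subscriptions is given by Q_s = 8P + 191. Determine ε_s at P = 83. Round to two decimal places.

0.78

At P = 83, Q_s = 855.
dQ_s/dP = 8.
ε_s = (dQ_s/dP)(P/Q_s) = (8)(83/855).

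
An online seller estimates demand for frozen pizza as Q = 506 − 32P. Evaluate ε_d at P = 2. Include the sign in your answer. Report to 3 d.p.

-0.145

At P = 2, Q = 442.
dQ/dP = −32.
ε = (dQ/dP)(P/Q) = (-32)(2/442).
|ε| < 1, so demand is inelastic at this price.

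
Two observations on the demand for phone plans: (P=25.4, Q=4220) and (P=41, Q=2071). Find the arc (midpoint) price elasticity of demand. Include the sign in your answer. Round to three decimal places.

-1.454

ΔQ = 2071 − 4220 = -2149; ΔP = 41 − 25.4 = 15.6.
Midpoints: P̄ = 33.20, Q̄ = 3145.5.
ε = (ΔQ/ΔP)(P̄/Q̄) = (-2149/15.6)(33.20/3145.5).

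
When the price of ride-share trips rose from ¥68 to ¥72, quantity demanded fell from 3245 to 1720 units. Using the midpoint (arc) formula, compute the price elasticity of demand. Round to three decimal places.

ΔQ = 1720 − 3245 = -1525; ΔP = 72 − 68 = 4.
Midpoints: P̄ = 70.00, Q̄ = 2482.5.
ε = (ΔQ/ΔP)(P̄/Q̄) = (-1525/4)(70.00/2482.5).

-10.750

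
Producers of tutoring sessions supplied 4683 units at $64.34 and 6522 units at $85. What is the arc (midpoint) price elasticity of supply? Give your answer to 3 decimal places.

ΔQ = 6522 − 4683 = 1839; ΔP = 85 − 64.34 = 20.66.
Midpoints: P̄ = 74.67, Q̄ = 5602.5.
ε_s = (ΔQ/ΔP)(P̄/Q̄) = (1839/20.66)(74.67/5602.5).

1.186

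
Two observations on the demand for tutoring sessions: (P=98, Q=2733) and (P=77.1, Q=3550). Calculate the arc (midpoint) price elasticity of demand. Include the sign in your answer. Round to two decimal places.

ΔQ = 3550 − 2733 = 817; ΔP = 77.1 − 98 = -20.9.
Midpoints: P̄ = 87.55, Q̄ = 3141.5.
ε = (ΔQ/ΔP)(P̄/Q̄) = (817/-20.9)(87.55/3141.5).

-1.09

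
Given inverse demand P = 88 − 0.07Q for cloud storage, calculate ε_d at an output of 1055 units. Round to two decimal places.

-0.19

At Q = 1055, P = 88 − 0.07(1055) = 14.15.
dP/dQ = −0.07, so dQ/dP = 1/(−0.07) = -14.286.
ε = (dQ/dP)(P/Q) = (-14.286)(14.15/1055).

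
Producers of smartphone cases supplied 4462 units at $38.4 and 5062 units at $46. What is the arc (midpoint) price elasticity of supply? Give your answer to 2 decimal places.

0.70

ΔQ = 5062 − 4462 = 600; ΔP = 46 − 38.4 = 7.6.
Midpoints: P̄ = 42.20, Q̄ = 4762.0.
ε_s = (ΔQ/ΔP)(P̄/Q̄) = (600/7.6)(42.20/4762.0).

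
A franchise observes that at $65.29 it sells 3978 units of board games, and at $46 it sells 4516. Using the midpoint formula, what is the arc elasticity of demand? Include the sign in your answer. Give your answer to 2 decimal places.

-0.37

ΔQ = 4516 − 3978 = 538; ΔP = 46 − 65.29 = -19.29.
Midpoints: P̄ = 55.65, Q̄ = 4247.0.
ε = (ΔQ/ΔP)(P̄/Q̄) = (538/-19.29)(55.65/4247.0).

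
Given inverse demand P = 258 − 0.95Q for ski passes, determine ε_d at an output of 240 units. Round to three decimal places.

-0.132

At Q = 240, P = 258 − 0.95(240) = 30.00.
dP/dQ = −0.95, so dQ/dP = 1/(−0.95) = -1.053.
ε = (dQ/dP)(P/Q) = (-1.053)(30.00/240).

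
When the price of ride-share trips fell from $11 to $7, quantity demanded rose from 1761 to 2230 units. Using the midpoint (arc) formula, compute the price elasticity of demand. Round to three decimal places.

-0.529

ΔQ = 2230 − 1761 = 469; ΔP = 7 − 11 = -4.
Midpoints: P̄ = 9.00, Q̄ = 1995.5.
ε = (ΔQ/ΔP)(P̄/Q̄) = (469/-4)(9.00/1995.5).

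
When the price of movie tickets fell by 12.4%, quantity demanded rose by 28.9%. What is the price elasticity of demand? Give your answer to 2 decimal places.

-2.33

ε = %ΔQ / %ΔP = (28.9)/(-12.4) = -2.331.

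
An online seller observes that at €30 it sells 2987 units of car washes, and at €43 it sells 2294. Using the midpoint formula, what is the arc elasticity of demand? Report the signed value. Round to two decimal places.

ΔQ = 2294 − 2987 = -693; ΔP = 43 − 30 = 13.
Midpoints: P̄ = 36.50, Q̄ = 2640.5.
ε = (ΔQ/ΔP)(P̄/Q̄) = (-693/13)(36.50/2640.5).

-0.74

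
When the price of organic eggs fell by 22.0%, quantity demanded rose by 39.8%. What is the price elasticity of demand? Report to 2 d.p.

-1.81

ε = %ΔQ / %ΔP = (39.8)/(-22.0) = -1.809.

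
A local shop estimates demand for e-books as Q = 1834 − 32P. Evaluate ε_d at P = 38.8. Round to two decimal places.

-2.10

At P = 38.8, Q = 592.400.
dQ/dP = −32.
ε = (dQ/dP)(P/Q) = (-32)(38.8/592.400).
|ε| > 1, so demand is elastic at this price.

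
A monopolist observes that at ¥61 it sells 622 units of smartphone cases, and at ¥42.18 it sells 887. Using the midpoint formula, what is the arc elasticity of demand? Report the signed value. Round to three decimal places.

ΔQ = 887 − 622 = 265; ΔP = 42.18 − 61 = -18.82.
Midpoints: P̄ = 51.59, Q̄ = 754.5.
ε = (ΔQ/ΔP)(P̄/Q̄) = (265/-18.82)(51.59/754.5).

-0.963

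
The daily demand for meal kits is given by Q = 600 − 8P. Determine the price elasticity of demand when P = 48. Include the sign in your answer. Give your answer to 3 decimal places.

-1.778

At P = 48, Q = 216.
dQ/dP = −8.
ε = (dQ/dP)(P/Q) = (-8)(48/216).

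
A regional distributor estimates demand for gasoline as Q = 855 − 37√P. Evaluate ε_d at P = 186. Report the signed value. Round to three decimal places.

At P = 186, Q = 350.387.
dQ/dP = −37/(2√P) = -1.356.
ε = (dQ/dP)(P/Q) = (-1.356)(186/350.387).

-0.720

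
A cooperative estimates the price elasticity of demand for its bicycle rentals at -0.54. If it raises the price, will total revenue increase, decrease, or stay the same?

increase

|ε| = 0.54 < 1, so demand is inelastic. A price rise therefore raises total revenue.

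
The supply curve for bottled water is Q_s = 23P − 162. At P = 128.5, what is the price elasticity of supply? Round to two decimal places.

At P = 128.5, Q_s = 2793.50.
dQ_s/dP = 23.
ε_s = (dQ_s/dP)(P/Q_s) = (23)(128.5/2793.50).

1.06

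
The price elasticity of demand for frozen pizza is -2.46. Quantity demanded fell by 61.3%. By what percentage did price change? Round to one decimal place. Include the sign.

%ΔP ≈ %ΔQ / ε = (-61.3%)/(-2.46) = 24.92%.

24.9%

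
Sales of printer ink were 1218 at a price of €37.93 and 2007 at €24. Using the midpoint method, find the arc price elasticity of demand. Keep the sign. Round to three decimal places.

-1.088

ΔQ = 2007 − 1218 = 789; ΔP = 24 − 37.93 = -13.93.
Midpoints: P̄ = 30.96, Q̄ = 1612.5.
ε = (ΔQ/ΔP)(P̄/Q̄) = (789/-13.93)(30.96/1612.5).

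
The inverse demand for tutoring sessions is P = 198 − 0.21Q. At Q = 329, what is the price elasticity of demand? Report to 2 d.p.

At Q = 329, P = 198 − 0.21(329) = 128.91.
dP/dQ = −0.21, so dQ/dP = 1/(−0.21) = -4.762.
ε = (dQ/dP)(P/Q) = (-4.762)(128.91/329).

-1.87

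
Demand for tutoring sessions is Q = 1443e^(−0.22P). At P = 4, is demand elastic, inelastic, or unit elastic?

Q = 598.532, dQ/dP = -131.677.
ε = (dQ/dP)(P/Q) ≈ -0.880.
|ε| = 0.88 < 1.

inelastic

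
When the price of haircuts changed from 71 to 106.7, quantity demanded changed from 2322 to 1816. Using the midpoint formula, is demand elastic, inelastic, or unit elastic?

inelastic

Arc ε ≈ -0.609.
|ε| = 0.61 < 1.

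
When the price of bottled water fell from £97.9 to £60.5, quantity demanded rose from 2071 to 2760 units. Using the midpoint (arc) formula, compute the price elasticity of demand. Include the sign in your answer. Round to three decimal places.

ΔQ = 2760 − 2071 = 689; ΔP = 60.5 − 97.9 = -37.4.
Midpoints: P̄ = 79.20, Q̄ = 2415.5.
ε = (ΔQ/ΔP)(P̄/Q̄) = (689/-37.4)(79.20/2415.5).

-0.604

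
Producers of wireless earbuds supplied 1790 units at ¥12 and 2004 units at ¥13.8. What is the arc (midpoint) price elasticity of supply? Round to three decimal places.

ΔQ = 2004 − 1790 = 214; ΔP = 13.8 − 12 = 1.8.
Midpoints: P̄ = 12.90, Q̄ = 1897.0.
ε_s = (ΔQ/ΔP)(P̄/Q̄) = (214/1.8)(12.90/1897.0).

0.808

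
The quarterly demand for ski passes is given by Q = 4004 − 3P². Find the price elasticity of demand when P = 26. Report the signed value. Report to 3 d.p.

-2.053

At P = 26, Q = 1976.
dQ/dP = −6P = -156.
ε = (dQ/dP)(P/Q) = (-156)(26/1976).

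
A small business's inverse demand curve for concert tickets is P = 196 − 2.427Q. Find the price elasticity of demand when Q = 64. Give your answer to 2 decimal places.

At Q = 64, P = 196 − 2.427(64) = 40.67.
dP/dQ = −2.427, so dQ/dP = 1/(−2.427) = -0.412.
ε = (dQ/dP)(P/Q) = (-0.412)(40.67/64).

-0.26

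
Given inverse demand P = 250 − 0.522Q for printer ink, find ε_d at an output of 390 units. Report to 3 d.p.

At Q = 390, P = 250 − 0.522(390) = 46.42.
dP/dQ = −0.522, so dQ/dP = 1/(−0.522) = -1.916.
ε = (dQ/dP)(P/Q) = (-1.916)(46.42/390).

-0.228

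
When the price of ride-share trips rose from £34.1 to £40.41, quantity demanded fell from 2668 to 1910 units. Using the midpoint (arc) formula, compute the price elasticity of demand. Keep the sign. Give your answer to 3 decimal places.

ΔQ = 1910 − 2668 = -758; ΔP = 40.41 − 34.1 = 6.31.
Midpoints: P̄ = 37.25, Q̄ = 2289.0.
ε = (ΔQ/ΔP)(P̄/Q̄) = (-758/6.31)(37.25/2289.0).

-1.955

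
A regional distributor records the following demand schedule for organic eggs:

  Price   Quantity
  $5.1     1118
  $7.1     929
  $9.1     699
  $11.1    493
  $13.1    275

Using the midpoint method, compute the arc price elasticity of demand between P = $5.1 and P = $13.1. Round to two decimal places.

-1.38

At P = 5.1, Q = 1118; at P = 13.1, Q = 275.
ΔQ = -843, ΔP = 8.0. Midpoints: P̄ = 9.10, Q̄ = 696.5.
ε = (ΔQ/ΔP)(P̄/Q̄) = (-843/8.0)(9.10/696.5).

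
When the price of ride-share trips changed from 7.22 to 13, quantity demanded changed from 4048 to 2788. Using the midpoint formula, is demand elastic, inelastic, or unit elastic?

Arc ε ≈ -0.645.
|ε| = 0.64 < 1.

inelastic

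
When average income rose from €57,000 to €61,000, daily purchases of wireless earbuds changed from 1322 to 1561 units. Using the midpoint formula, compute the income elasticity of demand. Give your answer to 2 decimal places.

2.45

ΔQ = 239, ΔI = 4000. Midpoints: Ī = 59,000, Q̄ = 1441.5.
ε_I = (ΔQ/ΔI)(Ī/Q̄) = (239/4000)(59000/1441.5).
ε_I > 0, so the good is normal.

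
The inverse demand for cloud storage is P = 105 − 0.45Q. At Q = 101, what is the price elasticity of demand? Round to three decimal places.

-1.310

At Q = 101, P = 105 − 0.45(101) = 59.55.
dP/dQ = −0.45, so dQ/dP = 1/(−0.45) = -2.222.
ε = (dQ/dP)(P/Q) = (-2.222)(59.55/101).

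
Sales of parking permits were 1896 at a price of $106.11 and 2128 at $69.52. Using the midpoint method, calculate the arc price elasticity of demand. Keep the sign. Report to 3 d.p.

-0.277

ΔQ = 2128 − 1896 = 232; ΔP = 69.52 − 106.11 = -36.59.
Midpoints: P̄ = 87.81, Q̄ = 2012.0.
ε = (ΔQ/ΔP)(P̄/Q̄) = (232/-36.59)(87.81/2012.0).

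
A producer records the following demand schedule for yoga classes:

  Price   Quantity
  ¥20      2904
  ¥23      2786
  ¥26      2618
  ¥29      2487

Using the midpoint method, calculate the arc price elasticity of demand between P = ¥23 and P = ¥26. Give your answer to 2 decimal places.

-0.51

At P = 23, Q = 2786; at P = 26, Q = 2618.
ΔQ = -168, ΔP = 3. Midpoints: P̄ = 24.50, Q̄ = 2702.0.
ε = (ΔQ/ΔP)(P̄/Q̄) = (-168/3)(24.50/2702.0).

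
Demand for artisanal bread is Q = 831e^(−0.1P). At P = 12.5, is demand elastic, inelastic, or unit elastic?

Q = 238.085, dQ/dP = -23.809.
ε = (dQ/dP)(P/Q) ≈ -1.250.
|ε| = 1.25 > 1.

elastic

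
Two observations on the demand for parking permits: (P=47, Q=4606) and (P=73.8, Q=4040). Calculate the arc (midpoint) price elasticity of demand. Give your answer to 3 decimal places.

ΔQ = 4040 − 4606 = -566; ΔP = 73.8 − 47 = 26.8.
Midpoints: P̄ = 60.40, Q̄ = 4323.0.
ε = (ΔQ/ΔP)(P̄/Q̄) = (-566/26.8)(60.40/4323.0).

-0.295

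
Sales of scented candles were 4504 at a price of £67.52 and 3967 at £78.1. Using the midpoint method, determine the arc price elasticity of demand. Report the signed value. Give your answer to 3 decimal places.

-0.873

ΔQ = 3967 − 4504 = -537; ΔP = 78.1 − 67.52 = 10.58.
Midpoints: P̄ = 72.81, Q̄ = 4235.5.
ε = (ΔQ/ΔP)(P̄/Q̄) = (-537/10.58)(72.81/4235.5).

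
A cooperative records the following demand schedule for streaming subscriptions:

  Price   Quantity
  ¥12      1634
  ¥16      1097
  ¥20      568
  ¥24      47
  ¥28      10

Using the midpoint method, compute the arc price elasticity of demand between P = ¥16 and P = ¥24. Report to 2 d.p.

-4.59

At P = 16, Q = 1097; at P = 24, Q = 47.
ΔQ = -1050, ΔP = 8. Midpoints: P̄ = 20.00, Q̄ = 572.0.
ε = (ΔQ/ΔP)(P̄/Q̄) = (-1050/8)(20.00/572.0).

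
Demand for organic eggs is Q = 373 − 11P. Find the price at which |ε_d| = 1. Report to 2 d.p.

For linear demand Q = a − bP, ε = −bP/(a − bP). |ε| = 1 when bP = a − bP, i.e. P = a/(2b).
P = 373/(2·11) = 373/22 = 16.9545.

16.95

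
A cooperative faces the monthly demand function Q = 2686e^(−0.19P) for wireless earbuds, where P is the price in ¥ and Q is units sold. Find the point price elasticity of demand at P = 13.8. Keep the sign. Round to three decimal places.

At P = 13.8, Q = 195.158.
dQ/dP = −0.19·2686e^(−0.19P) = −0.19Q = -37.080.
ε = (dQ/dP)(P/Q) = (-37.080)(13.8/195.158).

-2.622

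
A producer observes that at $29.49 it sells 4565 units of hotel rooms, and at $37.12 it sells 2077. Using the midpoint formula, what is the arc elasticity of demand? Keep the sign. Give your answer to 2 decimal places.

ΔQ = 2077 − 4565 = -2488; ΔP = 37.12 − 29.49 = 7.63.
Midpoints: P̄ = 33.30, Q̄ = 3321.0.
ε = (ΔQ/ΔP)(P̄/Q̄) = (-2488/7.63)(33.30/3321.0).

-3.27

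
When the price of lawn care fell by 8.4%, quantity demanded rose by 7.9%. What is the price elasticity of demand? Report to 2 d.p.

-0.94

ε = %ΔQ / %ΔP = (7.9)/(-8.4) = -0.940.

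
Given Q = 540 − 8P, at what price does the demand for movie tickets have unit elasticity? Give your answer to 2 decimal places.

For linear demand Q = a − bP, ε = −bP/(a − bP). |ε| = 1 when bP = a − bP, i.e. P = a/(2b).
P = 540/(2·8) = 540/16 = 33.7500.

33.75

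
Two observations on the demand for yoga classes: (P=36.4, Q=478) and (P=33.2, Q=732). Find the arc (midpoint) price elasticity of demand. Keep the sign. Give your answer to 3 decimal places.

-4.566

ΔQ = 732 − 478 = 254; ΔP = 33.2 − 36.4 = -3.2.
Midpoints: P̄ = 34.80, Q̄ = 605.0.
ε = (ΔQ/ΔP)(P̄/Q̄) = (254/-3.2)(34.80/605.0).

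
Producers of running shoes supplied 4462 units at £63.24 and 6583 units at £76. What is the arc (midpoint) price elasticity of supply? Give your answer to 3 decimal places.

ΔQ = 6583 − 4462 = 2121; ΔP = 76 − 63.24 = 12.76.
Midpoints: P̄ = 69.62, Q̄ = 5522.5.
ε_s = (ΔQ/ΔP)(P̄/Q̄) = (2121/12.76)(69.62/5522.5).

2.096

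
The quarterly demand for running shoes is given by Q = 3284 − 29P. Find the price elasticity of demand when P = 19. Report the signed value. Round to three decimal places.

-0.202

At P = 19, Q = 2733.
dQ/dP = −29.
ε = (dQ/dP)(P/Q) = (-29)(19/2733).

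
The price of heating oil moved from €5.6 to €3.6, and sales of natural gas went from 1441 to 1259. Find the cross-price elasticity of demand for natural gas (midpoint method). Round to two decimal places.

0.31

ΔQ_x = 1259 − 1441 = -182; ΔP_y = 3.6 − 5.6 = -2.0.
Midpoints: P̄_y = 4.60, Q̄_x = 1350.0.
ε_xy = (ΔQ_x/ΔP_y)(P̄_y/Q̄_x) = (-182/-2.0)(4.60/1350.0).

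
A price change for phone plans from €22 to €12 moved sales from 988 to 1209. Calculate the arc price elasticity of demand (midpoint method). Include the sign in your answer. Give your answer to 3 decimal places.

-0.342

ΔQ = 1209 − 988 = 221; ΔP = 12 − 22 = -10.
Midpoints: P̄ = 17.00, Q̄ = 1098.5.
ε = (ΔQ/ΔP)(P̄/Q̄) = (221/-10)(17.00/1098.5).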